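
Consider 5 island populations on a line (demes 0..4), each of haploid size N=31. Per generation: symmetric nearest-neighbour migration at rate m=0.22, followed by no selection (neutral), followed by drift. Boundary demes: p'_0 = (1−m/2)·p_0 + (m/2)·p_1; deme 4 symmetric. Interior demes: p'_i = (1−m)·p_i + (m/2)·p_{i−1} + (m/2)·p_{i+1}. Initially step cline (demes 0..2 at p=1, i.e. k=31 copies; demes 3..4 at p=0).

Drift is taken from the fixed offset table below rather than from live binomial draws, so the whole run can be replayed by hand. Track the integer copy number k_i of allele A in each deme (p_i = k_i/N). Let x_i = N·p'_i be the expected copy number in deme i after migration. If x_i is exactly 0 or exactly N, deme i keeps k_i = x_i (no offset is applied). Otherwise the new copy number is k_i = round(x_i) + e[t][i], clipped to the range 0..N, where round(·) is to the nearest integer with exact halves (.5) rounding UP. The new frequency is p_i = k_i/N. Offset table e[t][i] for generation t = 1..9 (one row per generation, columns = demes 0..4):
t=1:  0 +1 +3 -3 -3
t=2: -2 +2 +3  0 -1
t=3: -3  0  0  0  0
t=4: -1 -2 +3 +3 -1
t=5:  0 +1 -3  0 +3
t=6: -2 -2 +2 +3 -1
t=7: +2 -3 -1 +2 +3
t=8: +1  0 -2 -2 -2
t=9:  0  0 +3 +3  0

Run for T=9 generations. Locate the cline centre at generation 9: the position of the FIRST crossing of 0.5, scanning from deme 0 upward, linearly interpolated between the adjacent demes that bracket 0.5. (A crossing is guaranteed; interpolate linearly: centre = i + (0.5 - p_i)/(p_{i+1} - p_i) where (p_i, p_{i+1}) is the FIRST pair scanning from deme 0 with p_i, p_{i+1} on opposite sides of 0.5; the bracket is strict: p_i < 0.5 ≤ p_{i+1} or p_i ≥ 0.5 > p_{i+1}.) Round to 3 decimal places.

t=0: k=[31 31 31 0 0]
t=1: x=[31.0000 31.0000 27.5900 3.4100 0.0000] k=[31 31 31 0 0]
t=2: x=[31.0000 31.0000 27.5900 3.4100 0.0000] k=[31 31 31 3 0]
t=3: x=[31.0000 31.0000 27.9200 5.7500 0.3300] k=[31 31 28 6 0]
t=4: x=[31.0000 30.6700 25.9100 7.7600 0.6600] k=[31 29 29 11 0]
t=5: x=[30.7800 29.2200 27.0200 11.7700 1.2100] k=[31 30 24 12 4]
t=6: x=[30.8900 29.4500 23.3400 12.4400 4.8800] k=[29 27 25 15 4]
t=7: x=[28.7800 27.0000 24.1200 14.8900 5.2100] k=[31 24 23 17 8]
t=8: x=[30.2300 24.6600 22.4500 16.6700 8.9900] k=[31 25 20 15 7]
t=9: x=[30.3400 25.1100 20.0000 14.6700 7.8800] k=[30 25 23 18 8]

3.250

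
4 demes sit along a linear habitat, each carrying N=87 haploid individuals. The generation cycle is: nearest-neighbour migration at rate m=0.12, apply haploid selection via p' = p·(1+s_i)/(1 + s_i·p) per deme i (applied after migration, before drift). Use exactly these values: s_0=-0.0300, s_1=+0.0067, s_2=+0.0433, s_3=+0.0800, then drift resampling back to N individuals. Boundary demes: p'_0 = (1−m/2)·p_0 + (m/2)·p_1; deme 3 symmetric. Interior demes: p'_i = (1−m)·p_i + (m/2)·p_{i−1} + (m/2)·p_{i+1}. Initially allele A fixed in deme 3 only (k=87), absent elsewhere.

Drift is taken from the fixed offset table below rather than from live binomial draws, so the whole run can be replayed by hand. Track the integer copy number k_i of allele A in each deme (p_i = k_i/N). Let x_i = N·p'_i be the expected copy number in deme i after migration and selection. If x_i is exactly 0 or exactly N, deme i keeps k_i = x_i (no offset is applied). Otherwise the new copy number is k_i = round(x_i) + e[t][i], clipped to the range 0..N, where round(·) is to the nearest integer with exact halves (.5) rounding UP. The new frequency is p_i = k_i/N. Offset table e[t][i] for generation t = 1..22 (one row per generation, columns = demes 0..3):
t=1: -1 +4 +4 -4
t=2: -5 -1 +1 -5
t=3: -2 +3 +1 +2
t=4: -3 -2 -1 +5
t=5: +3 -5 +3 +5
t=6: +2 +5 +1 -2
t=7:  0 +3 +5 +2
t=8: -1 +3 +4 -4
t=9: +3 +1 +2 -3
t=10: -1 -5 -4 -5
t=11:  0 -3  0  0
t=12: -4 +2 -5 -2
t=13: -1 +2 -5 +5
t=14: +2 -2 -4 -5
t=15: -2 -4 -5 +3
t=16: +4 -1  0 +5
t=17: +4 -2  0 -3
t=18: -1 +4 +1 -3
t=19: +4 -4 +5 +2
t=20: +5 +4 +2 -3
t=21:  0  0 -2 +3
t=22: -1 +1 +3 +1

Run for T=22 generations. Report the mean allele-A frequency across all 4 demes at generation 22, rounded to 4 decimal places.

0.4109

t=0: k=[0 0 0 87]
t=1: x=[0.0000 0.0000 5.4319 82.1451] k=[0 0 9 78]
t=2: x=[0.0000 0.5436 13.0637 74.6957] k=[0 0 14 70]
t=3: x=[0.0000 0.8456 17.0948 67.8156] k=[0 4 18 70]
t=4: x=[0.2328 4.6292 20.9467 68.0457] k=[0 3 20 73]
t=5: x=[0.1746 3.8646 22.8673 70.8565] k=[3 0 26 76]
t=6: x=[2.7381 1.7514 28.2424 73.8807] k=[5 7 29 72]
t=7: x=[4.9752 8.2497 31.1019 70.4749] k=[5 11 36 72]
t=8: x=[5.2088 12.2099 37.5620 70.8755] k=[4 15 42 67]
t=9: x=[4.5275 16.0472 42.8013 66.7214] k=[8 17 45 64]
t=10: x=[8.3083 18.2361 45.3809 64.1791] k=[7 13 41 59]
t=11: x=[7.1574 14.4001 41.3185 59.3905] k=[7 11 41 59]
t=12: x=[7.0404 12.6319 41.1982 59.3905] k=[3 15 36 57]
t=13: x=[3.6130 15.6254 36.8977 57.2641] k=[3 18 32 62]
t=14: x=[3.7881 18.0353 33.8322 61.6057] k=[6 16 30 57]
t=15: x=[6.4166 16.3284 31.6283 56.9122] k=[4 12 27 60]
t=16: x=[4.3523 12.4913 28.8921 59.4878] k=[8 11 29 64]
t=17: x=[7.9570 11.9688 30.8588 63.2517] k=[12 10 31 60]
t=18: x=[11.5710 11.4462 32.3364 59.7214] k=[11 15 33 57]
t=19: x=[10.9452 15.9267 34.2361 57.0882] k=[15 12 39 59]
t=20: x=[14.4492 13.8777 39.4922 59.2736] k=[19 18 41 56]
t=21: x=[18.4926 19.5410 41.4388 56.6383] k=[18 20 39 60]
t=22: x=[17.6869 21.1266 40.0344 60.1882] k=[17 22 43 61]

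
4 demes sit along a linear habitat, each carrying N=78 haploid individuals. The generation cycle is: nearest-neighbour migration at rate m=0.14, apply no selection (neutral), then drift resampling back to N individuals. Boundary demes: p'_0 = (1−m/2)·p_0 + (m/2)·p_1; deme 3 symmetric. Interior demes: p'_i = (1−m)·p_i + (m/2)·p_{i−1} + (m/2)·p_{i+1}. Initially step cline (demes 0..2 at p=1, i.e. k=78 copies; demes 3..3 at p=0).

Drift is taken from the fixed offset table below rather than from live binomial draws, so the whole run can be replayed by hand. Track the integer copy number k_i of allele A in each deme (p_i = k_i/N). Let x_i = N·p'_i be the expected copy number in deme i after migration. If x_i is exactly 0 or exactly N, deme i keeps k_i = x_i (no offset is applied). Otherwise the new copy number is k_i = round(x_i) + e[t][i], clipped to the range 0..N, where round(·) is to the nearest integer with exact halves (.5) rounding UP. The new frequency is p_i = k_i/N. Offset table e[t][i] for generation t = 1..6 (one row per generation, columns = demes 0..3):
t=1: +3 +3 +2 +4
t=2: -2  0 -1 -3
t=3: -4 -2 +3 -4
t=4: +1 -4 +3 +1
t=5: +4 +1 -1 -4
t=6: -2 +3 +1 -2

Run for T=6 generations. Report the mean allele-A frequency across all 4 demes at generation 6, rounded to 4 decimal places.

0.7372

t=0: k=[78 78 78 0]
t=1: x=[78.0000 78.0000 72.5400 5.4600] k=[78 78 75 9]
t=2: x=[78.0000 77.7900 70.5900 13.6200] k=[78 78 70 11]
t=3: x=[78.0000 77.4400 66.4300 15.1300] k=[78 75 69 11]
t=4: x=[77.7900 74.7900 65.3600 15.0600] k=[78 71 68 16]
t=5: x=[77.5100 71.2800 64.5700 19.6400] k=[78 72 64 16]
t=6: x=[77.5800 71.8600 61.2000 19.3600] k=[76 75 62 17]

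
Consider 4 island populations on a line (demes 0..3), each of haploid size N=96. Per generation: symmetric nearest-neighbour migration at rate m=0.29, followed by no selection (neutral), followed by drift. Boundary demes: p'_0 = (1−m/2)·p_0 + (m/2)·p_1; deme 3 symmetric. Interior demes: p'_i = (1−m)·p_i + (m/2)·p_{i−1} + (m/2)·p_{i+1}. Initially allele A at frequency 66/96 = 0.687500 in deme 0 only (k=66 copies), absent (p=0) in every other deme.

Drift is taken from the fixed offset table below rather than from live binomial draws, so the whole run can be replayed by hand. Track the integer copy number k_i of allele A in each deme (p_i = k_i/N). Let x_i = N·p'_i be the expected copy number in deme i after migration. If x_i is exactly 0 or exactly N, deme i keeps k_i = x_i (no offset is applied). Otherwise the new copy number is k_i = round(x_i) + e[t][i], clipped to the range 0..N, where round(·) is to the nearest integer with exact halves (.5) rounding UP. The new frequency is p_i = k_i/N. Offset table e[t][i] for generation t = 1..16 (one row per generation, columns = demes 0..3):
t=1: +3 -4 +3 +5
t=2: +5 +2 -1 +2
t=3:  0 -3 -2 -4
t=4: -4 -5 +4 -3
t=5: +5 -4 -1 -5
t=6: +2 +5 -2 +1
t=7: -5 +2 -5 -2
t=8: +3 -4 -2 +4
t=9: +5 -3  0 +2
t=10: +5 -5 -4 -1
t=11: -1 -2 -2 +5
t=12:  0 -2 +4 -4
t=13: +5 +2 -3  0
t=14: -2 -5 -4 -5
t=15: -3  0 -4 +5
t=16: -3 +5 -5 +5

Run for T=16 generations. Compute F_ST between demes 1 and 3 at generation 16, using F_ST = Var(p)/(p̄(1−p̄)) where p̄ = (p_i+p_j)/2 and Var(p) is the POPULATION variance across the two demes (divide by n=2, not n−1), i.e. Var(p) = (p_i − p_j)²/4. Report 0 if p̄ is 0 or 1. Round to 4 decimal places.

t=0: k=[66 0 0 0]
t=1: x=[56.4300 9.5700 0.0000 0.0000] k=[59 6 0 0]
t=2: x=[51.3150 12.8150 0.8700 0.0000] k=[56 15 0 0]
t=3: x=[50.0550 18.7700 2.1750 0.0000] k=[50 16 0 0]
t=4: x=[45.0700 18.6100 2.3200 0.0000] k=[41 14 6 0]
t=5: x=[37.0850 16.7550 6.2900 0.8700] k=[42 13 5 0]
t=6: x=[37.7950 16.0450 5.4350 0.7250] k=[40 21 3 2]
t=7: x=[37.2450 21.1450 5.4650 2.1450] k=[32 23 0 0]
t=8: x=[30.6950 20.9700 3.3350 0.0000] k=[34 17 1 0]
t=9: x=[31.5350 17.1450 3.1750 0.1450] k=[37 14 3 2]
t=10: x=[33.6650 15.7400 4.4500 2.1450] k=[39 11 0 1]
t=11: x=[34.9400 13.4650 1.7400 0.8550] k=[34 11 0 6]
t=12: x=[30.6650 12.7400 2.4650 5.1300] k=[31 11 6 1]
t=13: x=[28.1000 13.1750 6.0000 1.7250] k=[33 15 3 2]
t=14: x=[30.3900 15.8700 4.5950 2.1450] k=[28 11 1 0]
t=15: x=[25.5350 12.0150 2.3050 0.1450] k=[23 12 0 5]
t=16: x=[21.4050 11.8550 2.4650 4.2750] k=[18 17 0 9]

0.0148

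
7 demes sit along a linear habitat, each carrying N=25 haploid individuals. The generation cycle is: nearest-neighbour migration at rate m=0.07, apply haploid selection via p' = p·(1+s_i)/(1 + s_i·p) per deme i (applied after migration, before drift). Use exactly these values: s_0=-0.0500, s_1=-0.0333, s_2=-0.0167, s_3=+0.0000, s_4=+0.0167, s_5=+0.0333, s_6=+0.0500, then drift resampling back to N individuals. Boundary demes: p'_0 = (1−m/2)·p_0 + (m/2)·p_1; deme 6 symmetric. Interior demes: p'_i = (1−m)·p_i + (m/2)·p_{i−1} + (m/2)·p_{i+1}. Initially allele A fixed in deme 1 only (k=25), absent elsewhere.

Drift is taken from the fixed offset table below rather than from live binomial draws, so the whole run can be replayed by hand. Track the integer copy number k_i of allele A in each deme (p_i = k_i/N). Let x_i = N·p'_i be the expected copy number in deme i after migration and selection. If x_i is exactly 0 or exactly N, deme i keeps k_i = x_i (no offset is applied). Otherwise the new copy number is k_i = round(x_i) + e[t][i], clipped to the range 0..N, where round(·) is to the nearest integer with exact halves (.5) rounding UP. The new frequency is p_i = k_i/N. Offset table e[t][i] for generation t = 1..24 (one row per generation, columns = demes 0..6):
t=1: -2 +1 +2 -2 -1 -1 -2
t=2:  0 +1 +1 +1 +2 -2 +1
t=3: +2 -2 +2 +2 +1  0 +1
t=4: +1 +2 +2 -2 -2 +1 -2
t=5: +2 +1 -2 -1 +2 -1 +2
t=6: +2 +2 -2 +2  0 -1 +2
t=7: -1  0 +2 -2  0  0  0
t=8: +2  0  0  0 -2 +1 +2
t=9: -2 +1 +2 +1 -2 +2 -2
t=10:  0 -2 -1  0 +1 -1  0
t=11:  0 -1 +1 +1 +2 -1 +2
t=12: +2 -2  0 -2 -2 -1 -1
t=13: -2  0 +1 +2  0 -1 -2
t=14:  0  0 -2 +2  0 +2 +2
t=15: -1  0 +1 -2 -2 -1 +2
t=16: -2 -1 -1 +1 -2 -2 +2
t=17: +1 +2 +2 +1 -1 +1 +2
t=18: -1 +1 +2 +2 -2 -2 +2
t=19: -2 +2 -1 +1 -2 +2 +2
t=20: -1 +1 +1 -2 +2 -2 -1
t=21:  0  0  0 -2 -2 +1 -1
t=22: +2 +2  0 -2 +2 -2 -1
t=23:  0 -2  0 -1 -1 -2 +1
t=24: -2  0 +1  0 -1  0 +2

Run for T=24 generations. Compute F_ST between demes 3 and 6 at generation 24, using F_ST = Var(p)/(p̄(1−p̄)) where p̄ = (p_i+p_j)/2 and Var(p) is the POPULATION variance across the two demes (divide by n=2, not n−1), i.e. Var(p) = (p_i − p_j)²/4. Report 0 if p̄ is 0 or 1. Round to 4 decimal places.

t=0: k=[0 25 0 0 0 0 0]
t=1: x=[0.8327 23.1941 0.8609 0.0000 0.0000 0.0000 0.0000] k=[0 24 3 0 0 0 0]
t=2: x=[0.7993 22.3457 3.5781 0.1050 0.0000 0.0000 0.0000] k=[1 23 5 1 0 0 0]
t=3: x=[1.6875 21.4993 5.4182 1.1050 0.0356 0.0000 0.0000] k=[4 19 7 3 1 0 0]
t=4: x=[4.3380 17.8839 7.1934 3.0700 1.0516 0.0362 0.0000] k=[5 20 9 1 0 1 0]
t=5: x=[5.3074 18.9358 9.0077 1.2450 0.0712 0.9598 0.0367] k=[7 20 7 0 2 0 2]
t=6: x=[7.1894 18.9358 7.1239 0.3150 1.8887 0.1446 2.0187] k=[9 21 5 2 2 0 4]
t=7: x=[9.1208 19.8836 5.3835 2.1050 1.9597 0.2169 4.0220] k=[8 20 7 0 2 0 4]
t=8: x=[8.1360 18.9714 7.1239 0.3150 1.8887 0.2169 4.0220] k=[10 19 7 0 0 1 6]
t=9: x=[10.0057 18.0971 7.0892 0.2450 0.0356 1.1762 6.0458] k=[8 19 9 1 0 3 4]
t=10: x=[8.1016 18.0971 8.9729 1.2450 0.1423 3.0158 4.1305] k=[8 16 8 1 1 2 4]
t=11: x=[7.9985 15.2393 7.9435 1.2450 1.0516 2.0971 4.0943] k=[8 14 9 2 3 1 6]
t=12: x=[7.9297 13.4047 8.8336 2.2800 2.9377 1.2843 6.0458] k=[10 11 9 0 1 0 5]
t=13: x=[9.7285 10.6873 8.6594 0.3500 0.9449 0.2169 5.0178] k=[8 11 10 2 1 0 3]
t=14: x=[7.8266 10.6525 9.6550 2.2450 1.0160 0.1446 3.0223] k=[8 11 8 4 1 2 5]
t=15: x=[7.8266 10.5828 7.8739 4.0350 1.1582 2.1330 5.0899] k=[7 11 9 2 0 1 7]
t=16: x=[6.8813 10.5828 8.7291 2.1750 0.1067 1.2122 7.0340] k=[5 10 8 3 0 0 9]
t=17: x=[4.9677 9.5543 7.8043 3.0700 0.1067 0.3254 8.9636] k=[6 12 10 4 0 1 11]
t=18: x=[5.9737 11.5094 9.7596 4.0700 0.1779 1.3564 10.9493] k=[5 13 12 6 0 0 13]
t=19: x=[5.0695 12.4733 11.7201 6.0000 0.2135 0.4699 12.8498] k=[3 14 11 7 0 2 15]
t=20: x=[3.2377 13.2994 10.8614 6.8950 0.3202 2.4566 14.8405] k=[2 14 12 5 2 0 14]
t=21: x=[2.3102 13.2994 11.7201 5.1400 2.0662 0.5782 13.8123] k=[2 13 12 3 0 2 13]
t=22: x=[2.2766 12.3683 11.6152 3.2100 0.1779 2.3847 12.9198] k=[4 14 12 1 2 0 12]
t=23: x=[4.1688 13.3696 11.5803 1.4200 1.9242 0.5060 11.8838] k=[4 11 12 0 1 0 13]
t=24: x=[4.0673 10.5828 11.4404 0.4550 0.9449 0.5060 12.8498] k=[2 11 12 0 0 1 15]

0.4286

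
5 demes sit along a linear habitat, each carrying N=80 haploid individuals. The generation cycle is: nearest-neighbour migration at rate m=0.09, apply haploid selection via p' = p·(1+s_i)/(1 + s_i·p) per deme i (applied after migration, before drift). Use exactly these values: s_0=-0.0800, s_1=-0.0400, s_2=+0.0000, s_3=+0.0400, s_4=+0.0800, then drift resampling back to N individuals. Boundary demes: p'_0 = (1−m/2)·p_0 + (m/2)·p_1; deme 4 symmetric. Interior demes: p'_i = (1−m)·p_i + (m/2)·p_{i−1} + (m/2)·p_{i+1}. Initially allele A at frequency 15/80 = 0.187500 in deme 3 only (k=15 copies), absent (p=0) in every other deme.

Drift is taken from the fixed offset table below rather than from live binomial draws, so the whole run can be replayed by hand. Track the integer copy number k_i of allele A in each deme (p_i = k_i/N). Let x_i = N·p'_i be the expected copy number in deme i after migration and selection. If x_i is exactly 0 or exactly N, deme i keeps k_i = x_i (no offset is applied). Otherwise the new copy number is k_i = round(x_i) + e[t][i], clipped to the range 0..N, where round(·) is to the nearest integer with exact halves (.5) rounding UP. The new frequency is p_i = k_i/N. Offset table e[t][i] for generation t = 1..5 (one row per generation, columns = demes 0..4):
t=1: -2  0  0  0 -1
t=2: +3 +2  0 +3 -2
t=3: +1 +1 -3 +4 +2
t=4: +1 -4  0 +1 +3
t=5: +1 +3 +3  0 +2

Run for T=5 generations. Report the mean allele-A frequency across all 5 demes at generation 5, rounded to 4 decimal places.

0.0975

t=0: k=[0 0 0 15 0]
t=1: x=[0.0000 0.0000 0.6750 14.0998 0.7285] k=[0 0 1 14 0]
t=2: x=[0.0000 0.0432 1.5400 13.2119 0.6800] k=[0 2 2 16 0]
t=3: x=[0.0828 1.8354 2.6300 15.1252 0.7770] k=[1 3 0 19 3]
t=4: x=[1.0039 2.6677 0.9900 17.9655 4.0027] k=[2 0 1 19 7]
t=5: x=[1.7606 0.1296 1.7650 18.1954 8.0823] k=[3 3 5 18 10]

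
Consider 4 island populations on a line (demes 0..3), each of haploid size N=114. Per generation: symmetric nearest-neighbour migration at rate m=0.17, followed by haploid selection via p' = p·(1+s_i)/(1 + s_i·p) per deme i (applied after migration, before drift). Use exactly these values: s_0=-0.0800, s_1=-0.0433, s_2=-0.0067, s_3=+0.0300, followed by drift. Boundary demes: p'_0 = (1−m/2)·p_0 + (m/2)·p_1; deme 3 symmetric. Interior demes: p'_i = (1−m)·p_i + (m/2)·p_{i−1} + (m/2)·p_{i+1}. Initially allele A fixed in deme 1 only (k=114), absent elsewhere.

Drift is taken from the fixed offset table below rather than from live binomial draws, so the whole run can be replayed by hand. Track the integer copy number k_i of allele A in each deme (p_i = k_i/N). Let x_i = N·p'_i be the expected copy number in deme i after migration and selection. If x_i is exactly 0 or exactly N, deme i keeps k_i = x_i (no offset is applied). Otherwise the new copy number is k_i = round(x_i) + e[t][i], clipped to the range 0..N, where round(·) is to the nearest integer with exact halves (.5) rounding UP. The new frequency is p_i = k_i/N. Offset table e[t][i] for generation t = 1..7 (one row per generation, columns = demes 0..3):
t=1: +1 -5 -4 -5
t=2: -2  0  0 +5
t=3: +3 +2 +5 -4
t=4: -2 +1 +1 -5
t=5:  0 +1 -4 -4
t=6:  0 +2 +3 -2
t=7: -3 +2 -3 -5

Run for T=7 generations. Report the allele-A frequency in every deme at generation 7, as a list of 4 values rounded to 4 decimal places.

t=0: k=[0 114 0 0]
t=1: x=[8.9758 93.8975 9.6306 0.0000] k=[10 89 6 0]
t=2: x=[15.5603 74.0896 12.4701 0.5252] k=[14 74 12 6]
t=3: x=[17.8107 62.3825 16.6641 6.6938] k=[21 64 22 3]
t=4: x=[23.0820 55.5138 23.8280 4.7477] k=[21 57 25 0]
t=5: x=[22.5154 49.9744 25.4618 2.1875] k=[23 51 21 0]
t=6: x=[23.7730 44.8602 21.6469 1.8377] k=[24 47 25 0]
t=7: x=[24.3216 41.9942 24.6150 2.1875] k=[21 44 22 0]

[0.1842, 0.3860, 0.1930, 0.0000]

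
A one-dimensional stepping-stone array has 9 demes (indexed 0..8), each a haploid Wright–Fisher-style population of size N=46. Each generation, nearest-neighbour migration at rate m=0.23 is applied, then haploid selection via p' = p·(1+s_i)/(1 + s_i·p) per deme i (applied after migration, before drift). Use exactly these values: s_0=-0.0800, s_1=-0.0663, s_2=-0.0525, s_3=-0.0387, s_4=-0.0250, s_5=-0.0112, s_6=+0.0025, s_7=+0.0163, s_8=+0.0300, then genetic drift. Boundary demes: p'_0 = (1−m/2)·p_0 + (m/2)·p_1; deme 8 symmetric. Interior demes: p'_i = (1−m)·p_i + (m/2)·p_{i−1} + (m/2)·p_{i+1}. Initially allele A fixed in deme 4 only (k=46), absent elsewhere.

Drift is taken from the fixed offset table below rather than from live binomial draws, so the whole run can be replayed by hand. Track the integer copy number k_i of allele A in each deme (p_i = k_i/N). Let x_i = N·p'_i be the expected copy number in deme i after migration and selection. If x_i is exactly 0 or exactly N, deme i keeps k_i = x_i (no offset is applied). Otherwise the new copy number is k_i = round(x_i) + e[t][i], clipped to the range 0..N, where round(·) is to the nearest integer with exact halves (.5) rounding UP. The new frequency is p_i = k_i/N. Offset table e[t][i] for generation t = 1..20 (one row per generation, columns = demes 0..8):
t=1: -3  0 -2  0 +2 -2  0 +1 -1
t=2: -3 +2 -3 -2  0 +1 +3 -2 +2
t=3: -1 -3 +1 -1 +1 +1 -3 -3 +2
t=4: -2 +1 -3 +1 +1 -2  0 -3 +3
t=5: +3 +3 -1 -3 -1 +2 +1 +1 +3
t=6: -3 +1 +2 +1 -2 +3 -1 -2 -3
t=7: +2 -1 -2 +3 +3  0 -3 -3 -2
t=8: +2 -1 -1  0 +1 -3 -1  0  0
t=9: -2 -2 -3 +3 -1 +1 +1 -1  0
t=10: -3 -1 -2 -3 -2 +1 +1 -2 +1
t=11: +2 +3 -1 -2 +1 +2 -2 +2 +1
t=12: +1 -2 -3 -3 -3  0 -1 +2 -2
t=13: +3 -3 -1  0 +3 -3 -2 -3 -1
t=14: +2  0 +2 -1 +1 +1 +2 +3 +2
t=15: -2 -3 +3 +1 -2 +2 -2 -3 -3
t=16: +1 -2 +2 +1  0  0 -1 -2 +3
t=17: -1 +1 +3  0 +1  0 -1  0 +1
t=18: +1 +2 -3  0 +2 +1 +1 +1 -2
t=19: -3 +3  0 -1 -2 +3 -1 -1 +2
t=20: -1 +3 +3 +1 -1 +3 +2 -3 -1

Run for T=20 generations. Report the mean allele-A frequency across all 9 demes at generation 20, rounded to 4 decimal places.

0.1039

t=0: k=[0 0 0 0 46 0 0 0 0]
t=1: x=[0.0000 0.0000 0.0000 5.1080 35.2123 5.2375 0.0000 0.0000 0.0000] k=[0 0 0 5 37 3 0 0 0]
t=2: x=[0.0000 0.0000 0.5452 7.8448 29.1405 6.5019 0.3459 0.0000 0.0000] k=[0 0 0 6 29 8 3 0 0]
t=3: x=[0.0000 0.0000 0.6543 7.6987 23.6492 9.7532 3.2375 0.3506 0.0000] k=[0 0 2 7 25 11 0 0 0]
t=4: x=[0.0000 0.2148 2.2279 8.2250 21.0307 11.2490 1.2681 0.0000 0.0000] k=[0 1 0 9 22 9 1 0 0]
t=5: x=[0.1058 0.7197 1.0911 9.1669 18.7282 9.4899 1.8093 0.1169 0.0000] k=[3 4 0 6 18 11 3 1 0]
t=6: x=[2.8814 3.2138 1.0911 6.4675 15.5533 10.7917 3.6985 1.1327 0.1184] k=[0 4 3 7 14 14 3 0 0]
t=7: x=[0.4235 3.2138 3.4012 7.1047 12.9580 12.6315 3.9290 0.3506 0.0000] k=[2 2 1 10 16 13 1 0 0]
t=8: x=[1.8464 1.7648 2.0421 9.3574 14.7105 11.8656 2.2704 0.1169 0.0000] k=[4 1 1 9 16 9 1 0 0]
t=9: x=[3.3841 1.2583 1.8232 8.6055 14.1408 8.8045 1.8093 0.1169 0.0000] k=[1 0 0 12 13 10 3 0 0]
t=10: x=[0.8155 0.1074 1.3096 10.4136 12.3104 9.4551 3.4680 0.3506 0.0000] k=[0 0 0 7 10 10 4 0 0]
t=11: x=[0.0000 0.0000 0.7634 6.3217 9.4633 9.2266 4.2396 0.4674 0.0000] k=[0 0 0 4 10 11 2 2 0]
t=12: x=[0.0000 0.0000 0.4361 4.0808 9.2367 9.7631 3.0421 1.7977 0.2369] k=[0 0 0 1 6 10 2 4 0]
t=13: x=[0.0000 0.0000 0.1090 1.4052 5.7563 8.5414 3.1573 3.3600 0.4737] k=[0 0 0 1 9 6 1 0 0]
t=14: x=[0.0000 0.0000 0.1090 1.7378 7.5735 5.7134 1.4635 0.1169 0.0000] k=[0 0 2 1 9 7 3 3 0]
t=15: x=[0.0000 0.2148 1.5711 1.9596 7.6865 6.7052 3.4680 2.6957 0.3553] k=[0 0 5 3 6 9 1 0 0]
t=16: x=[0.0000 0.5373 3.9939 3.4470 5.8691 7.6628 1.8093 0.1169 0.0000] k=[0 0 6 4 6 8 1 0 0]
t=17: x=[0.0000 0.6449 4.8414 4.3035 5.8691 6.8987 1.6941 0.1169 0.0000] k=[0 2 8 4 7 7 1 0 0]
t=18: x=[0.2117 2.3051 6.5415 4.6378 6.5122 6.2489 1.5788 0.1169 0.0000] k=[1 4 4 5 9 7 3 1 0]
t=19: x=[1.2403 3.4307 3.9174 5.1614 8.1390 6.7052 3.2375 1.1327 0.1184] k=[0 6 4 4 6 10 2 0 2]
t=20: x=[0.6356 4.7782 4.0274 4.0808 6.0949 8.5414 2.6963 0.4674 1.8210] k=[0 8 7 5 5 12 5 0 1]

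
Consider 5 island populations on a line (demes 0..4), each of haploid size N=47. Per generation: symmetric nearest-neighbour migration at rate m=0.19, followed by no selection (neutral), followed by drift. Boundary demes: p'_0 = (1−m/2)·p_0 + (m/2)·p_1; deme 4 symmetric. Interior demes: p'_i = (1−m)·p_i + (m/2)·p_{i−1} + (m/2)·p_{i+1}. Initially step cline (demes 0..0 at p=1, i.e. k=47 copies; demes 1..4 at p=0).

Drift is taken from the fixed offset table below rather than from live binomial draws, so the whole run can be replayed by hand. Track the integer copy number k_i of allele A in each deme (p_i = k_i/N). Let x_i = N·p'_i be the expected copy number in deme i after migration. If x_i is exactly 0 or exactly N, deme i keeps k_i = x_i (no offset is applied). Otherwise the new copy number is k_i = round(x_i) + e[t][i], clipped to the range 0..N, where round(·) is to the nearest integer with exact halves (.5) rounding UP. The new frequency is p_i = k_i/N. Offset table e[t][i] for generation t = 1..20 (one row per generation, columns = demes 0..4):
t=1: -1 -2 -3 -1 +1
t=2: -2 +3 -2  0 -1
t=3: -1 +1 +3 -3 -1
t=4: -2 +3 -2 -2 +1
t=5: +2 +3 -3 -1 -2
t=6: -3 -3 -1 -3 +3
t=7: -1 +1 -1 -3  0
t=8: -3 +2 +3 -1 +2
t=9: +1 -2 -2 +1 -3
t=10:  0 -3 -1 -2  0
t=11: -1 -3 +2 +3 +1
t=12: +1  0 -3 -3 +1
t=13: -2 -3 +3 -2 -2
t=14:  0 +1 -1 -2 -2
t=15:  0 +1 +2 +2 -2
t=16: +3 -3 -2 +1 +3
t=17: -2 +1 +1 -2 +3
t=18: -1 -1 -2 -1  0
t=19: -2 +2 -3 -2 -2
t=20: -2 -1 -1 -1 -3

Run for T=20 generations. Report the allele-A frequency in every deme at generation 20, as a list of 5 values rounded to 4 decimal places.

[0.1702, 0.1489, 0.0000, 0.0000, 0.0213]

t=0: k=[47 0 0 0 0]
t=1: x=[42.5350 4.4650 0.0000 0.0000 0.0000] k=[42 2 0 0 0]
t=2: x=[38.2000 5.6100 0.1900 0.0000 0.0000] k=[36 9 0 0 0]
t=3: x=[33.4350 10.7100 0.8550 0.0000 0.0000] k=[32 12 4 0 0]
t=4: x=[30.1000 13.1400 4.3800 0.3800 0.0000] k=[28 16 2 0 0]
t=5: x=[26.8600 15.8100 3.1400 0.1900 0.0000] k=[29 19 0 0 0]
t=6: x=[28.0500 18.1450 1.8050 0.0000 0.0000] k=[25 15 1 0 0]
t=7: x=[24.0500 14.6200 2.2350 0.0950 0.0000] k=[23 16 1 0 0]
t=8: x=[22.3350 15.2400 2.3300 0.0950 0.0000] k=[19 17 5 0 0]
t=9: x=[18.8100 16.0500 5.6650 0.4750 0.0000] k=[20 14 4 1 0]
t=10: x=[19.4300 13.6200 4.6650 1.1900 0.0950] k=[19 11 4 0 0]
t=11: x=[18.2400 11.0950 4.2850 0.3800 0.0000] k=[17 8 6 3 0]
t=12: x=[16.1450 8.6650 5.9050 3.0000 0.2850] k=[17 9 3 0 1]
t=13: x=[16.2400 9.1900 3.2850 0.3800 0.9050] k=[14 6 6 0 0]
t=14: x=[13.2400 6.7600 5.4300 0.5700 0.0000] k=[13 8 4 0 0]
t=15: x=[12.5250 8.0950 4.0000 0.3800 0.0000] k=[13 9 6 2 0]
t=16: x=[12.6200 9.0950 5.9050 2.1900 0.1900] k=[16 6 4 3 3]
t=17: x=[15.0500 6.7600 4.0950 3.0950 3.0000] k=[13 8 5 1 6]
t=18: x=[12.5250 8.1900 4.9050 1.8550 5.5250] k=[12 7 3 1 6]
t=19: x=[11.5250 7.0950 3.1900 1.6650 5.5250] k=[10 9 0 0 4]
t=20: x=[9.9050 8.2400 0.8550 0.3800 3.6200] k=[8 7 0 0 1]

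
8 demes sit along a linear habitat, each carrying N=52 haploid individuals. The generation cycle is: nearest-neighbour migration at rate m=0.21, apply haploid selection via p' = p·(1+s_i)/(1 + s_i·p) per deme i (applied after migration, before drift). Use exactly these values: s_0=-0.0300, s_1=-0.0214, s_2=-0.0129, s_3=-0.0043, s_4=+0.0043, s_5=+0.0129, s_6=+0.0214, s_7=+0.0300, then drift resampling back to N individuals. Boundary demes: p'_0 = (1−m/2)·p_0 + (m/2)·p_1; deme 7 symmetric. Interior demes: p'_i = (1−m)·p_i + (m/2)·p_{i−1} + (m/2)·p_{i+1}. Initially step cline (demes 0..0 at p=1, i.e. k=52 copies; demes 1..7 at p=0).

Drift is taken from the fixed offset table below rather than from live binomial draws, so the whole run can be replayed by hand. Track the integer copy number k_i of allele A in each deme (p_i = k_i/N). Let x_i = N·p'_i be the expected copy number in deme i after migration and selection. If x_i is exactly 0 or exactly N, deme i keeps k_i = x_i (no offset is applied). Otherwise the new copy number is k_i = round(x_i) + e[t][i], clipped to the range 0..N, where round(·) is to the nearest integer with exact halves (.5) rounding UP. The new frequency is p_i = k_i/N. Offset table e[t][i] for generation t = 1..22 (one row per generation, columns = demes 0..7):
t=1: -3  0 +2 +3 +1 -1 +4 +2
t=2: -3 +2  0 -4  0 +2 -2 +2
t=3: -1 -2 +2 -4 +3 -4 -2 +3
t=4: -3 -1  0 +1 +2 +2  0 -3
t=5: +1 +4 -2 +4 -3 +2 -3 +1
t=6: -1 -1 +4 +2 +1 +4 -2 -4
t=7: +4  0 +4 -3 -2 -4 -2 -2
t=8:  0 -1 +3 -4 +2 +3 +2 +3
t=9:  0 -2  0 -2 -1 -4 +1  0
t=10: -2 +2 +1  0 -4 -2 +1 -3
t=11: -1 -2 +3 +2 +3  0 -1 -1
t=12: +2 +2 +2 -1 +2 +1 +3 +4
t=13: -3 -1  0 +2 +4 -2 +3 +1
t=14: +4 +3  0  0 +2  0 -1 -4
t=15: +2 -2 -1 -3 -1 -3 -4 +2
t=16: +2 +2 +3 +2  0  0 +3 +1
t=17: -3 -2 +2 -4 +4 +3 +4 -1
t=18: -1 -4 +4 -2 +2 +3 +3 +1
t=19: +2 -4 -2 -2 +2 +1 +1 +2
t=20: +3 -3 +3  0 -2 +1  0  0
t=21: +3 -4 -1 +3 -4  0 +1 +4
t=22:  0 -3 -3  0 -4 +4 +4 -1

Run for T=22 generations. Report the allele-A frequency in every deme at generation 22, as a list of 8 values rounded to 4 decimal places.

t=0: k=[52 0 0 0 0 0 0 0]
t=1: x=[46.3894 5.3552 0.0000 0.0000 0.0000 0.0000 0.0000 0.0000] k=[43 5 0 0 0 0 0 0]
t=2: x=[38.7109 8.3128 0.5183 0.0000 0.0000 0.0000 0.0000 0.0000] k=[36 10 1 0 0 0 0 0]
t=3: x=[32.9035 11.5890 1.8171 0.1045 0.0000 0.0000 0.0000 0.0000] k=[32 10 4 0 0 0 0 0]
t=4: x=[29.3012 11.4853 4.1600 0.4182 0.0000 0.0000 0.0000 0.0000] k=[26 10 4 1 0 0 0 0]
t=5: x=[23.9261 10.8629 4.2639 1.2049 0.1055 0.0000 0.0000 0.0000] k=[25 15 2 5 0 0 0 0]
t=6: x=[23.5570 14.4581 3.6358 4.1435 0.5272 0.0000 0.0000 0.0000] k=[23 13 8 6 2 0 0 0]
t=7: x=[21.5646 13.3096 8.2247 5.7679 2.2191 0.2127 0.0000 0.0000] k=[26 13 12 3 0 0 0 0]
t=8: x=[24.2405 14.0372 11.0466 3.6155 0.3163 0.0000 0.0000 0.0000] k=[24 13 14 0 2 0 0 0]
t=9: x=[22.4556 14.0372 12.3026 1.6730 1.5866 0.2127 0.0000 0.0000] k=[22 12 12 0 1 0 0 0]
t=10: x=[20.5701 12.8397 10.6298 1.3593 0.7933 0.1064 0.0000 0.0000] k=[19 15 12 1 0 0 0 0]
t=11: x=[18.2179 14.8742 11.0466 2.0415 0.1055 0.0000 0.0000 0.0000] k=[17 13 14 4 3 0 0 0]
t=12: x=[16.2379 13.3096 12.7198 4.9258 2.8014 0.3190 0.0000 0.0000] k=[18 15 15 4 5 1 0 0]
t=13: x=[17.3313 15.0823 13.7135 5.2397 4.4926 1.3315 0.1072 0.0000] k=[14 14 14 7 8 0 3 0]
t=14: x=[13.6906 13.7798 13.1371 7.8114 7.0812 1.1696 2.4184 0.3244] k=[18 17 13 8 9 1 1 0]
t=15: x=[17.5392 16.4408 12.7695 8.5990 8.0843 1.8629 0.9138 0.1081] k=[20 14 12 6 7 0 0 2]
t=16: x=[19.0012 14.1957 11.4635 6.7098 6.1833 0.7443 0.2145 1.8418] k=[21 16 14 9 6 1 3 3]
t=17: x=[20.0982 16.0738 13.5545 9.1774 5.8121 1.7566 2.8464 3.0847] k=[17 14 16 5 10 5 7 2]
t=18: x=[16.3418 14.2996 14.4988 6.6550 8.9818 5.8007 6.3826 2.5970] k=[15 10 18 5 11 9 9 4]
t=19: x=[14.1590 11.1741 15.6526 6.9690 10.1951 9.3075 8.6263 4.6486] k=[16 7 14 5 12 10 10 7]
t=20: x=[14.7313 8.5247 12.1984 6.6550 11.0924 10.3156 9.8530 7.5028] k=[18 6 15 7 9 11 10 8]
t=21: x=[16.3961 8.0566 13.0874 8.0207 9.0320 10.7942 10.0658 8.4164] k=[19 4 12 11 5 11 11 12]
t=22: x=[17.0739 6.2943 10.9424 10.4390 6.2837 10.4768 11.2910 12.1683] k=[17 3 8 10 2 14 15 11]

[0.3269, 0.0577, 0.1538, 0.1923, 0.0385, 0.2692, 0.2885, 0.2115]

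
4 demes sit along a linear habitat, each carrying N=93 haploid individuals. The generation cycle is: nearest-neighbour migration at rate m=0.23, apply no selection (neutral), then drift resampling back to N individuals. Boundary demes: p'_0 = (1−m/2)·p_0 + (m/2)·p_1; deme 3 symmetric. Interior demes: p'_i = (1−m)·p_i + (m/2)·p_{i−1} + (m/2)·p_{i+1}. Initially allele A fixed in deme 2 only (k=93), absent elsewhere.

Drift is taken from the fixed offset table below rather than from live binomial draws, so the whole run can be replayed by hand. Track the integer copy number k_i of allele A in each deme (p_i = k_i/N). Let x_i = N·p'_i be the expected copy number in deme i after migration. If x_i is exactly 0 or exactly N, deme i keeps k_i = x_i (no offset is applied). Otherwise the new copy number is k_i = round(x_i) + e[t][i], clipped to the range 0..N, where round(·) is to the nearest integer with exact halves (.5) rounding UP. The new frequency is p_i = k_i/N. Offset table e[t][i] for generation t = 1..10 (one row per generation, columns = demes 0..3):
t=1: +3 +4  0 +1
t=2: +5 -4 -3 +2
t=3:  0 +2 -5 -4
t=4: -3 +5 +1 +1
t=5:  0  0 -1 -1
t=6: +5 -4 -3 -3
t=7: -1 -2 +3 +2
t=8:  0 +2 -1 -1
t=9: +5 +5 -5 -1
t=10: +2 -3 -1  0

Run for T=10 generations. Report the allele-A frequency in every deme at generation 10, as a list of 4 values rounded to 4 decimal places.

t=0: k=[0 0 93 0]
t=1: x=[0.0000 10.6950 71.6100 10.6950] k=[0 15 72 12]
t=2: x=[1.7250 19.8300 58.5450 18.9000] k=[7 16 56 21]
t=3: x=[8.0350 19.5650 47.3750 25.0250] k=[8 22 42 21]
t=4: x=[9.6100 22.6900 37.2850 23.4150] k=[7 28 38 24]
t=5: x=[9.4150 26.7350 35.2400 25.6100] k=[9 27 34 25]
t=6: x=[11.0700 25.7350 32.1600 26.0350] k=[16 22 29 23]
t=7: x=[16.6900 22.1150 27.5050 23.6900] k=[16 20 31 26]
t=8: x=[16.4600 20.8050 29.1600 26.5750] k=[16 23 28 26]
t=9: x=[16.8050 22.7700 27.1950 26.2300] k=[22 28 22 25]
t=10: x=[22.6900 26.6200 23.0350 24.6550] k=[25 24 22 25]

[0.2688, 0.2581, 0.2366, 0.2688]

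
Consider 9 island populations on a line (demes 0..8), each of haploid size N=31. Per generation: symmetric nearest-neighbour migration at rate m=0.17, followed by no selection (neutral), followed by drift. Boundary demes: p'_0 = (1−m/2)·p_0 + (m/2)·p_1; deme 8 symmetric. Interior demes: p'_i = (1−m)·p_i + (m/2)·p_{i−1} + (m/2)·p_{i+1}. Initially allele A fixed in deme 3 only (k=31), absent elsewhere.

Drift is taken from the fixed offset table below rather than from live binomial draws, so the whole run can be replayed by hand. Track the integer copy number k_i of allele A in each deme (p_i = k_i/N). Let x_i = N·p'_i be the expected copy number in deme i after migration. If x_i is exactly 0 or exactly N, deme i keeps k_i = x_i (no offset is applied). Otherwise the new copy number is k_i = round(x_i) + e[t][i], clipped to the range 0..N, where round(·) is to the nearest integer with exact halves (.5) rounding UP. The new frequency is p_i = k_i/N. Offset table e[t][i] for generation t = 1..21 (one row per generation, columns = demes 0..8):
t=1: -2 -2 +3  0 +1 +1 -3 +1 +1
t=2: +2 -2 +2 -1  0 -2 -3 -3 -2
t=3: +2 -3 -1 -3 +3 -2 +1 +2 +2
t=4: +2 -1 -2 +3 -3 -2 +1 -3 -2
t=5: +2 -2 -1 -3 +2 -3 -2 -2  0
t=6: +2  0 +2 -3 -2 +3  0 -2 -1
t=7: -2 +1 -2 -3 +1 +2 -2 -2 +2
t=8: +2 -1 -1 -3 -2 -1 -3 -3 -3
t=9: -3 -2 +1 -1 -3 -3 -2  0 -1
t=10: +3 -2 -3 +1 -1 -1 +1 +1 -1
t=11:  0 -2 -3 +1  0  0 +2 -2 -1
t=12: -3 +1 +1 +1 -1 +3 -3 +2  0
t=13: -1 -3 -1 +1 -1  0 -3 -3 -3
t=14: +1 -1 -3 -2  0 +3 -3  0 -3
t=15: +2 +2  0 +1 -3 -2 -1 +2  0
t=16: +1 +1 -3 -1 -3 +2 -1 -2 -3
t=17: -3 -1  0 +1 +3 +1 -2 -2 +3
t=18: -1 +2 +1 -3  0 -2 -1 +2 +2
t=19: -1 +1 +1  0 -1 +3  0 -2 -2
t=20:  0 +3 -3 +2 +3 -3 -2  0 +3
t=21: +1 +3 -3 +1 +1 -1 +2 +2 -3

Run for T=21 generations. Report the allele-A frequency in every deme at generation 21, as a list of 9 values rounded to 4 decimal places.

[0.0323, 0.1935, 0.0000, 0.0968, 0.1613, 0.0000, 0.0645, 0.0000, 0.0000]

t=0: k=[0 0 0 31 0 0 0 0 0]
t=1: x=[0.0000 0.0000 2.6350 25.7300 2.6350 0.0000 0.0000 0.0000 0.0000] k=[0 0 6 26 4 0 0 0 0]
t=2: x=[0.0000 0.5100 7.1900 22.4300 5.5300 0.3400 0.0000 0.0000 0.0000] k=[0 0 9 21 6 0 0 0 0]
t=3: x=[0.0000 0.7650 9.2550 18.7050 6.7650 0.5100 0.0000 0.0000 0.0000] k=[0 0 8 16 10 0 0 0 0]
t=4: x=[0.0000 0.6800 8.0000 14.8100 9.6600 0.8500 0.0000 0.0000 0.0000] k=[0 0 6 18 7 0 0 0 0]
t=5: x=[0.0000 0.5100 6.5100 16.0450 7.3400 0.5950 0.0000 0.0000 0.0000] k=[0 0 6 13 9 0 0 0 0]
t=6: x=[0.0000 0.5100 6.0850 12.0650 8.5750 0.7650 0.0000 0.0000 0.0000] k=[0 1 8 9 7 4 0 0 0]
t=7: x=[0.0850 1.5100 7.4900 8.7450 6.9150 3.9150 0.3400 0.0000 0.0000] k=[0 3 5 6 8 6 0 0 0]
t=8: x=[0.2550 2.9150 4.9150 6.0850 7.6600 5.6600 0.5100 0.0000 0.0000] k=[2 2 4 3 6 5 0 0 0]
t=9: x=[2.0000 2.1700 3.7450 3.3400 5.6600 4.6600 0.4250 0.0000 0.0000] k=[0 0 5 2 3 2 0 0 0]
t=10: x=[0.0000 0.4250 4.3200 2.3400 2.8300 1.9150 0.1700 0.0000 0.0000] k=[0 0 1 3 2 1 1 0 0]
t=11: x=[0.0000 0.0850 1.0850 2.7450 2.0000 1.0850 0.9150 0.0850 0.0000] k=[0 0 0 4 2 1 3 0 0]
t=12: x=[0.0000 0.0000 0.3400 3.4900 2.0850 1.2550 2.5750 0.2550 0.0000] k=[0 0 1 4 1 4 0 2 0]
t=13: x=[0.0000 0.0850 1.1700 3.4900 1.5100 3.4050 0.5100 1.6600 0.1700] k=[0 0 0 4 1 3 0 0 0]
t=14: x=[0.0000 0.0000 0.3400 3.4050 1.4250 2.5750 0.2550 0.0000 0.0000] k=[0 0 0 1 1 6 0 0 0]
t=15: x=[0.0000 0.0000 0.0850 0.9150 1.4250 5.0650 0.5100 0.0000 0.0000] k=[0 0 0 2 0 3 0 0 0]
t=16: x=[0.0000 0.0000 0.1700 1.6600 0.4250 2.4900 0.2550 0.0000 0.0000] k=[0 0 0 1 0 4 0 0 0]
t=17: x=[0.0000 0.0000 0.0850 0.8300 0.4250 3.3200 0.3400 0.0000 0.0000] k=[0 0 0 2 3 4 0 0 0]
t=18: x=[0.0000 0.0000 0.1700 1.9150 3.0000 3.5750 0.3400 0.0000 0.0000] k=[0 0 1 0 3 2 0 0 0]
t=19: x=[0.0000 0.0850 0.8300 0.3400 2.6600 1.9150 0.1700 0.0000 0.0000] k=[0 1 2 0 2 5 0 0 0]
t=20: x=[0.0850 1.0000 1.7450 0.3400 2.0850 4.3200 0.4250 0.0000 0.0000] k=[0 4 0 2 5 1 0 0 0]
t=21: x=[0.3400 3.3200 0.5100 2.0850 4.4050 1.2550 0.0850 0.0000 0.0000] k=[1 6 0 3 5 0 2 0 0]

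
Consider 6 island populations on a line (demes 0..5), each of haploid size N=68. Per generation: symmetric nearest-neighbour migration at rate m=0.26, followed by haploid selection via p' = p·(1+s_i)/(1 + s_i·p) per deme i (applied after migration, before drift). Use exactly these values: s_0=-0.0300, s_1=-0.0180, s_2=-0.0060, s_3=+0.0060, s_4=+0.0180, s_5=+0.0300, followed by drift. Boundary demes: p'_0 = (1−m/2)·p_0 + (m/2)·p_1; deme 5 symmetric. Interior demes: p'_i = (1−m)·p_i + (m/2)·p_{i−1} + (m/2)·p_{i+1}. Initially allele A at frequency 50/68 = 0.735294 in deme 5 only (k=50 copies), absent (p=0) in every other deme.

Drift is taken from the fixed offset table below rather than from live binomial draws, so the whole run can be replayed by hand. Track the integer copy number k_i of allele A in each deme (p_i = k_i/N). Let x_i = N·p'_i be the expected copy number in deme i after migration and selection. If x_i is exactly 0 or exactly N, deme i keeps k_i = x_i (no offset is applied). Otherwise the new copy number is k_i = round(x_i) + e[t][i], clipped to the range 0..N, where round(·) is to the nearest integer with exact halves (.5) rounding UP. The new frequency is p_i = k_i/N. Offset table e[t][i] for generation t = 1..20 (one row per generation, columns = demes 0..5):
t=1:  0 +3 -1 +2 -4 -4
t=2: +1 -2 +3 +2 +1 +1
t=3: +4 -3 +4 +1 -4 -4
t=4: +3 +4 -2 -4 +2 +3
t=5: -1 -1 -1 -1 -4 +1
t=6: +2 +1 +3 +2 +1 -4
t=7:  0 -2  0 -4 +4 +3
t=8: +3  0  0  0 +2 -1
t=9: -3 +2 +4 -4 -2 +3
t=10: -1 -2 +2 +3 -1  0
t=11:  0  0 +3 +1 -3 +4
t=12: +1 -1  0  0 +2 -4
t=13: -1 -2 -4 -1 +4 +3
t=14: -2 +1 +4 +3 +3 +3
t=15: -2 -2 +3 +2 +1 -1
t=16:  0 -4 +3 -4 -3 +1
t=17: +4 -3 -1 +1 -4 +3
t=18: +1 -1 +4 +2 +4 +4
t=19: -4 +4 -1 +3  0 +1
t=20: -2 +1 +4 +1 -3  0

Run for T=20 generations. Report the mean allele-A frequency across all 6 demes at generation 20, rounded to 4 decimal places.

0.2377

t=0: k=[0 0 0 0 0 50]
t=1: x=[0.0000 0.0000 0.0000 0.0000 6.6056 43.9613] k=[0 0 0 0 3 40]
t=2: x=[0.0000 0.0000 0.0000 0.3923 7.5388 35.6916] k=[0 0 0 2 9 37]
t=3: x=[0.0000 0.0000 0.2584 2.6653 11.9042 33.8624] k=[0 0 4 4 8 30]
t=4: x=[0.0000 0.5107 3.4602 4.5453 10.4974 27.6234] k=[0 5 1 1 12 31]
t=5: x=[0.6307 3.7649 1.5111 2.4441 13.2291 29.0206] k=[0 3 1 1 9 30]
t=6: x=[0.3784 2.3091 1.2526 2.0519 10.8517 27.7542] k=[2 3 4 4 12 24]
t=7: x=[2.0680 2.9483 3.8481 5.0680 12.7033 22.8866] k=[2 1 4 1 17 26]
t=8: x=[1.8154 1.4932 3.2016 3.4898 16.3102 25.2978] k=[5 1 3 3 18 24]
t=9: x=[4.3542 1.7488 2.7242 4.9775 17.0570 23.6741] k=[1 4 7 1 15 27]
t=10: x=[1.3491 3.9322 5.7980 3.6204 14.9470 25.9124] k=[0 2 8 7 14 26]
t=11: x=[0.2522 2.4763 7.0519 8.0825 14.8561 24.9047] k=[0 2 10 9 12 29]
t=12: x=[0.2522 2.7320 8.7839 9.5691 14.0175 27.2714] k=[1 2 9 10 16 23]
t=13: x=[1.0966 2.7320 8.1766 10.7038 16.3505 22.5331] k=[0 1 4 10 20 26]
t=14: x=[0.1261 1.2377 4.3654 10.5733 19.7289 25.6908] k=[0 2 8 14 23 29]
t=15: x=[0.2522 2.4763 7.9576 14.4580 22.8800 28.7092] k=[0 0 11 16 24 28]
t=16: x=[0.0000 1.4048 10.1678 16.4645 23.7550 27.9654] k=[0 0 13 12 21 29]
t=17: x=[0.0000 1.6603 11.1239 13.3641 21.1289 28.4479] k=[0 0 10 14 17 31]
t=18: x=[0.0000 1.2770 9.1721 13.9362 18.6707 29.6734] k=[0 0 13 16 23 34]
t=19: x=[0.0000 1.6603 11.6418 16.5949 23.7952 33.0719] k=[0 6 11 20 24 34]
t=20: x=[0.7569 5.7733 11.4625 19.4329 25.0617 33.2020] k=[0 7 15 20 22 33]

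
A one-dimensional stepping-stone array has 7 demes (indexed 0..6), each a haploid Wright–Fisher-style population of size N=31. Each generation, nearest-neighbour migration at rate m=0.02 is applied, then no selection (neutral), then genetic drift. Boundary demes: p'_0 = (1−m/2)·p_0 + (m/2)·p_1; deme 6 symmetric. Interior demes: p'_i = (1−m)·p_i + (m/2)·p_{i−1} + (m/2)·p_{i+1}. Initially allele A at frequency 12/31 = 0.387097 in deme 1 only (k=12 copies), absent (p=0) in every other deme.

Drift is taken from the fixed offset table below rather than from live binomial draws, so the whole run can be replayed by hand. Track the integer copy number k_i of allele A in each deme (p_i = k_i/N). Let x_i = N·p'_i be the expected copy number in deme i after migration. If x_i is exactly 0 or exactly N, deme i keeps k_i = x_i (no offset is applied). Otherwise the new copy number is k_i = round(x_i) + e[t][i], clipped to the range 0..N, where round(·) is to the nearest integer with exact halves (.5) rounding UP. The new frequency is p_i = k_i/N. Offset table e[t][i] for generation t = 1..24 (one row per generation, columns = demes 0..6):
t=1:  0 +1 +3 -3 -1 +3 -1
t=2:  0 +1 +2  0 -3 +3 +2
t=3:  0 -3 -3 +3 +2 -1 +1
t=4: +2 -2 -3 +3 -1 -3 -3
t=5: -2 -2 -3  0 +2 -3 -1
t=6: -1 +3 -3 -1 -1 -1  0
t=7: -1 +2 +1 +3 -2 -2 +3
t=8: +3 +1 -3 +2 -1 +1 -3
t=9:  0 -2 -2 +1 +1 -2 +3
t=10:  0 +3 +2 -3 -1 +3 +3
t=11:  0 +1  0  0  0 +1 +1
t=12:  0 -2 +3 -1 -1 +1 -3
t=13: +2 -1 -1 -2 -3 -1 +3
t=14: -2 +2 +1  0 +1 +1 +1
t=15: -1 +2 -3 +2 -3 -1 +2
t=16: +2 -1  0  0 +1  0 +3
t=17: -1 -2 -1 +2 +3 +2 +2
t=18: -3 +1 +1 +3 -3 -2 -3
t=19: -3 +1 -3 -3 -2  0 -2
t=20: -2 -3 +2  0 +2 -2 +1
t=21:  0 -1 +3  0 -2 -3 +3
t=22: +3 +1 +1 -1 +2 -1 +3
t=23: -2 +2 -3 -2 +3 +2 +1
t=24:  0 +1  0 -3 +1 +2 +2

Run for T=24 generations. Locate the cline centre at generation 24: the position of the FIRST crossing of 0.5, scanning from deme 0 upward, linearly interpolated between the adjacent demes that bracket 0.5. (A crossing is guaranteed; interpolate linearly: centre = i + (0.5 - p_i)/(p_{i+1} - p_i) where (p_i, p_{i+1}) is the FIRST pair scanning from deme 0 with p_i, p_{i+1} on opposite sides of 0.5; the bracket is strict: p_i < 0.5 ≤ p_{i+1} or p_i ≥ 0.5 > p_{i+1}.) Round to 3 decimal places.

t=0: k=[0 12 0 0 0 0 0]
t=1: x=[0.1200 11.7600 0.1200 0.0000 0.0000 0.0000 0.0000] k=[0 13 3 0 0 0 0]
t=2: x=[0.1300 12.7700 3.0700 0.0300 0.0000 0.0000 0.0000] k=[0 14 5 0 0 0 0]
t=3: x=[0.1400 13.7700 5.0400 0.0500 0.0000 0.0000 0.0000] k=[0 11 2 3 0 0 0]
t=4: x=[0.1100 10.8000 2.1000 2.9600 0.0300 0.0000 0.0000] k=[2 9 0 6 0 0 0]
t=5: x=[2.0700 8.8400 0.1500 5.8800 0.0600 0.0000 0.0000] k=[0 7 0 6 2 0 0]
t=6: x=[0.0700 6.8600 0.1300 5.9000 2.0200 0.0200 0.0000] k=[0 10 0 5 1 0 0]
t=7: x=[0.1000 9.8000 0.1500 4.9100 1.0300 0.0100 0.0000] k=[0 12 1 8 0 0 0]
t=8: x=[0.1200 11.7700 1.1800 7.8500 0.0800 0.0000 0.0000] k=[3 13 0 10 0 0 0]
t=9: x=[3.1000 12.7700 0.2300 9.8000 0.1000 0.0000 0.0000] k=[3 11 0 11 1 0 0]
t=10: x=[3.0800 10.8100 0.2200 10.7900 1.0900 0.0100 0.0000] k=[3 14 2 8 0 3 0]
t=11: x=[3.1100 13.7700 2.1800 7.8600 0.1100 2.9400 0.0300] k=[3 15 2 8 0 4 1]
t=12: x=[3.1200 14.7500 2.1900 7.8600 0.1200 3.9300 1.0300] k=[3 13 5 7 0 5 0]
t=13: x=[3.1000 12.8200 5.1000 6.9100 0.1200 4.9000 0.0500] k=[5 12 4 5 0 4 3]
t=14: x=[5.0700 11.8500 4.0900 4.9400 0.0900 3.9500 3.0100] k=[3 14 5 5 1 5 4]
t=15: x=[3.1100 13.8000 5.0900 4.9600 1.0800 4.9500 4.0100] k=[2 16 2 7 0 4 6]
t=16: x=[2.1400 15.7200 2.1900 6.8800 0.1100 3.9800 5.9800] k=[4 15 2 7 1 4 9]
t=17: x=[4.1100 14.7600 2.1800 6.8900 1.0900 4.0200 8.9500] k=[3 13 1 9 4 6 11]
t=18: x=[3.1000 12.7800 1.2000 8.8700 4.0700 6.0300 10.9500] k=[0 14 2 12 1 4 8]
t=19: x=[0.1400 13.7400 2.2200 11.7900 1.1400 4.0100 7.9600] k=[0 15 0 9 0 4 6]
t=20: x=[0.1500 14.7000 0.2400 8.8200 0.1300 3.9800 5.9800] k=[0 12 2 9 2 2 7]
t=21: x=[0.1200 11.7800 2.1700 8.8600 2.0700 2.0500 6.9500] k=[0 11 5 9 0 0 10]
t=22: x=[0.1100 10.8300 5.1000 8.8700 0.0900 0.1000 9.9000] k=[3 12 6 8 2 0 13]
t=23: x=[3.0900 11.8500 6.0800 7.9200 2.0400 0.1500 12.8700] k=[1 14 3 6 5 2 14]
t=24: x=[1.1300 13.7600 3.1400 5.9600 4.9800 2.1500 13.8800] k=[1 15 3 3 6 4 16]

5.958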